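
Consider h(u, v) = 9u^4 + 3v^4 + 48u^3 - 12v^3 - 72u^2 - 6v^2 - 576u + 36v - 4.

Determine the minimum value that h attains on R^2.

h(u,v) separates as P(u) + Q(v) − 4, so its minimum is min P + min Q − 4.
P'(u) = 36(u - 2)(u + 2)(u + 4) vanishes at u ∈ {-4, -2, 2}; Q'(v) = 12(v - 3)(v - 1)(v + 1) vanishes at v ∈ {-1, 1, 3}.
Local minima of P (where P''>0): P(-4)=384, P(2)=-912. Local minima of Q: Q(-1)=-27, Q(3)=-27.
So the global minimum of h is P(2) + Q(-1) − 4 = -912 − 27 − 4 = -943, attained at (2, -1).

-943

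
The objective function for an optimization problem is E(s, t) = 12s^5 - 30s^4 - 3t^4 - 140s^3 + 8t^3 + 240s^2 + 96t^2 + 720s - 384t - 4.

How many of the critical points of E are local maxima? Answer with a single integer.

4

E separates as a function of s plus a function of t, so ∇E=0 decouples.
∂E/∂s = 60(s - 3)(s - 2)(s + 1)(s + 2) = 0 at s ∈ {-2, -1, 2, 3}; ∂E/∂t = -12(t - 4)(t - 2)(t + 4) = 0 at t ∈ {-4, 2, 4}.
The Hessian is diagonal: diag(E_ss, E_tt). Second derivatives: E_ss(-2)=-1200, E_ss(-1)=720, E_ss(2)=-720, E_ss(3)=1200; E_tt(-4)=-576, E_tt(2)=144, E_tt(4)=-192.
Local maxima occur where both diagonal entries negative: (-2, -4), (-2, 4), (2, -4), (2, 4). Count: 4.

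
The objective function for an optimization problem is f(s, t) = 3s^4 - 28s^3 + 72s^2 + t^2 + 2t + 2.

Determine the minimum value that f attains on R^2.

1

f(s,t) separates as P(s) + Q(t) + 2, so its minimum is min P + min Q + 2.
P'(s) = 12s(s - 4)(s - 3) vanishes at s ∈ {0, 3, 4}; Q'(t) = 2(t + 1) vanishes at t ∈ {-1}.
Local minima of P (where P''>0): P(0)=0, P(4)=128. Local minima of Q: Q(-1)=-1.
So the global minimum of f is P(0) + Q(-1) + 2 = 0 − 1 + 2 = 1, attained at (0, -1).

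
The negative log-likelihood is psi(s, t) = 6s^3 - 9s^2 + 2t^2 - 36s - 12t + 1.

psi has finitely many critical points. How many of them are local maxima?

0

psi separates as a function of s plus a function of t, so ∇psi=0 decouples.
∂psi/∂s = 18(s - 2)(s + 1) = 0 at s ∈ {-1, 2}; ∂psi/∂t = 4(t - 3) = 0 at t ∈ {3}.
The Hessian is diagonal: diag(psi_ss, psi_tt). Second derivatives: psi_ss(-1)=-54, psi_ss(2)=54; psi_tt(3)=4.
Local maxima occur where both diagonal entries negative: none. Count: 0.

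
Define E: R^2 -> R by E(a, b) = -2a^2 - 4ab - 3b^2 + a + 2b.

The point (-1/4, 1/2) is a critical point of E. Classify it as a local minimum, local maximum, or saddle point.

The Hessian of E is constant: H = [[-4, -4], [-4, -6]].
det(H) = (-4)·(-6) − (-4)² = 8.
det(H) > 0 and tr(H) = -10 < 0, so H is negative definite and the point is a local maximum.

local maximum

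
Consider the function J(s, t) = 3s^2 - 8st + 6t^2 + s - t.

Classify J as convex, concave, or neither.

J is quadratic, so its Hessian is the constant matrix H = [[6, -8], [-8, 12]].
det(H) = 8, tr(H) = 18.
det(H) > 0 and tr(H) > 0, so H is positive definite everywhere: convex.

convex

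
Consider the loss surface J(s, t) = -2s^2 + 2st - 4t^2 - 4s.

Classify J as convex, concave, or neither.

concave

J is quadratic, so its Hessian is the constant matrix H = [[-4, 2], [2, -8]].
det(H) = 28, tr(H) = -12.
det(H) > 0 and tr(H) < 0, so H is negative definite everywhere: concave.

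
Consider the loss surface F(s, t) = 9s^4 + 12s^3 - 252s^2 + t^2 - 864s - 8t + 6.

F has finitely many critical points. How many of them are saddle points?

1

F separates as a function of s plus a function of t, so ∇F=0 decouples.
∂F/∂s = 36(s - 4)(s + 2)(s + 3) = 0 at s ∈ {-3, -2, 4}; ∂F/∂t = 2(t - 4) = 0 at t ∈ {4}.
The Hessian is diagonal: diag(F_ss, F_tt). Second derivatives: F_ss(-3)=252, F_ss(-2)=-216, F_ss(4)=1512; F_tt(4)=2.
Saddle points occur where the two diagonal entries have opposite signs: (-2, 4). Count: 1.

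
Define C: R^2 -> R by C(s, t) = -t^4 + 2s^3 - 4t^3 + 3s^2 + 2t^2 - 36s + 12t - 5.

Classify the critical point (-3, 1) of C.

The mixed partial ∂²C/∂s∂t is 0, so the Hessian at any point is diag(C_ss, C_tt) = diag(6(2s + 1), 4(-3t^2 - 6t + 1)).
At (-3, 1): H = diag(-30, -32).
Both eigenvalues are negative, so H is negative definite: a local maximum.

local maximum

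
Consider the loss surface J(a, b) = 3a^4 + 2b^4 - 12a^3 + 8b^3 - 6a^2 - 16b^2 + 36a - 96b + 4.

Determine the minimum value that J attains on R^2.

J(a,b) separates as P(a) + Q(b) + 4, so its minimum is min P + min Q + 4.
P'(a) = 12(a - 3)(a - 1)(a + 1) vanishes at a ∈ {-1, 1, 3}; Q'(b) = 8(b - 2)(b + 2)(b + 3) vanishes at b ∈ {-3, -2, 2}.
Local minima of P (where P''>0): P(-1)=-27, P(3)=-27. Local minima of Q: Q(-3)=90, Q(2)=-160.
So the global minimum of J is P(-1) + Q(2) + 4 = -27 − 160 + 4 = -183, attained at (-1, 2).

-183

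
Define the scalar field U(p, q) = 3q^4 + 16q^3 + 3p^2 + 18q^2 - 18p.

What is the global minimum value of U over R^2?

-54

U(p,q) separates as A(p) + B(q), so its minimum is min A + min B.
A'(p) = 6p - 18 vanishes at p ∈ {3}; B'(q) = 12q(q + 1)(q + 3) vanishes at q ∈ {-3, -1, 0}.
Local minima of A (where A''>0): A(3)=-27. Local minima of B: B(-3)=-27, B(0)=0.
So the global minimum of U is A(3) + B(-3) = -27 − 27 = -54, attained at (3, -3).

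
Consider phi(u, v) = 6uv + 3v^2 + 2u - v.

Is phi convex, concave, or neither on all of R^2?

phi is quadratic, so its Hessian is the constant matrix H = [[0, 6], [6, 6]].
det(H) = -36, tr(H) = 6.
det(H) < 0, so H is indefinite: neither convex nor concave.

neither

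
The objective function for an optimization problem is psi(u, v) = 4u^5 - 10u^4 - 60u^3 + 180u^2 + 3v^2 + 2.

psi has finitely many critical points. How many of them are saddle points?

2

psi separates as a function of u plus a function of v, so ∇psi=0 decouples.
∂psi/∂u = 20u(u - 3)(u - 2)(u + 3) = 0 at u ∈ {-3, 0, 2, 3}; ∂psi/∂v = 6v = 0 at v ∈ {0}.
The Hessian is diagonal: diag(psi_uu, psi_vv). Second derivatives: psi_uu(-3)=-1800, psi_uu(0)=360, psi_uu(2)=-200, psi_uu(3)=360; psi_vv(0)=6.
Saddle points occur where the two diagonal entries have opposite signs: (-3, 0), (2, 0). Count: 2.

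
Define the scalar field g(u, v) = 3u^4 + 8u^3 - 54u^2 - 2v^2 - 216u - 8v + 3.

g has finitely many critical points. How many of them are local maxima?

1

g separates as a function of u plus a function of v, so ∇g=0 decouples.
∂g/∂u = 12(u - 3)(u + 2)(u + 3) = 0 at u ∈ {-3, -2, 3}; ∂g/∂v = -4(v + 2) = 0 at v ∈ {-2}.
The Hessian is diagonal: diag(g_uu, g_vv). Second derivatives: g_uu(-3)=72, g_uu(-2)=-60, g_uu(3)=360; g_vv(-2)=-4.
Local maxima occur where both diagonal entries negative: (-2, -2). Count: 1.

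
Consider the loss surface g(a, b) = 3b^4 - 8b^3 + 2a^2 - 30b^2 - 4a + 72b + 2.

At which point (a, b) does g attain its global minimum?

(1, -2)

g(a,b) separates as P(a) + Q(b) + 2, so its minimum is min P + min Q + 2.
P'(a) = 4a - 4 vanishes at a ∈ {1}; Q'(b) = 12(b - 3)(b - 1)(b + 2) vanishes at b ∈ {-2, 1, 3}.
Local minima of P (where P''>0): P(1)=-2. Local minima of Q: Q(-2)=-152, Q(3)=-27.
So the global minimum of g is P(1) + Q(-2) + 2 = -2 − 152 + 2 = -152, attained at (1, -2).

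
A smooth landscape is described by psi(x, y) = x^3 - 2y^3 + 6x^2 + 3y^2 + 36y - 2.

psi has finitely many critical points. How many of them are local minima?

1

psi separates as a function of x plus a function of y, so ∇psi=0 decouples.
∂psi/∂x = 3x(x + 4) = 0 at x ∈ {-4, 0}; ∂psi/∂y = -6(y - 3)(y + 2) = 0 at y ∈ {-2, 3}.
The Hessian is diagonal: diag(psi_xx, psi_yy). Second derivatives: psi_xx(-4)=-12, psi_xx(0)=12; psi_yy(-2)=30, psi_yy(3)=-30.
Local minima occur where both diagonal entries positive: (0, -2). Count: 1.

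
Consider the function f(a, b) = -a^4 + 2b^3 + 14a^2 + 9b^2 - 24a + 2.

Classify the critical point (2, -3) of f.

local maximum

The mixed partial ∂²f/∂a∂b is 0, so the Hessian at any point is diag(f_aa, f_bb) = diag(4(-3a^2 + 7), 6(2b + 3)).
At (2, -3): H = diag(-20, -18).
Both eigenvalues are negative, so H is negative definite: a local maximum.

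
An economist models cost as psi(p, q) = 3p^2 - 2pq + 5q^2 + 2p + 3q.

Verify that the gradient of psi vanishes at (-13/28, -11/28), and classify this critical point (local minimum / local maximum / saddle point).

∇psi = (6p - 2q + 2, -2p + 10q + 3); substituting (-13/28, -11/28) gives ∇psi = (0, 0), so (-13/28, -11/28) is indeed a critical point.
The Hessian of psi is constant: H = [[6, -2], [-2, 10]].
det(H) = 6·10 − (-2)² = 56.
det(H) > 0 and tr(H) = 16 > 0, so H is positive definite and the point is a local minimum.

local minimum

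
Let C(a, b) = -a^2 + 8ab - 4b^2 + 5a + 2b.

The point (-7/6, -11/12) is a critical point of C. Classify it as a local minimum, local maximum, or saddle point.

saddle point

The Hessian of C is constant: H = [[-2, 8], [8, -8]].
det(H) = (-2)·(-8) − 8² = -48.
Since det(H) < 0, H is indefinite and the critical point is a saddle point.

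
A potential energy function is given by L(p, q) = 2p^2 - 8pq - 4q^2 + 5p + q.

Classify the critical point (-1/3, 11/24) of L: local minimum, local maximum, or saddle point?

saddle point

The Hessian of L is constant: H = [[4, -8], [-8, -8]].
det(H) = 4·(-8) − (-8)² = -96.
Since det(H) < 0, H is indefinite and the critical point is a saddle point.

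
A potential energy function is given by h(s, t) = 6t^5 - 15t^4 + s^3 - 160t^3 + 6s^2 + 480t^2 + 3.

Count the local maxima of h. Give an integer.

h separates as a function of s plus a function of t, so ∇h=0 decouples.
∂h/∂s = 3s(s + 4) = 0 at s ∈ {-4, 0}; ∂h/∂t = 30t(t - 4)(t - 2)(t + 4) = 0 at t ∈ {-4, 0, 2, 4}.
The Hessian is diagonal: diag(h_ss, h_tt). Second derivatives: h_ss(-4)=-12, h_ss(0)=12; h_tt(-4)=-5760, h_tt(0)=960, h_tt(2)=-720, h_tt(4)=1920.
Local maxima occur where both diagonal entries negative: (-4, -4), (-4, 2). Count: 2.

2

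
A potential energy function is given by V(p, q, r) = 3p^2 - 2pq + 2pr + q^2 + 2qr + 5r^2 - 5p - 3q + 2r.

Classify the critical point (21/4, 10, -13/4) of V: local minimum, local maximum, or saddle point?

The Hessian is constant: H = [[6, -2, 2], [-2, 2, 2], [2, 2, 10]].
Leading principal minors: Δ₁ = 6, Δ₂ = 8, Δ₃ = 32.
All leading minors are positive, so H is positive definite: a local minimum.

local minimum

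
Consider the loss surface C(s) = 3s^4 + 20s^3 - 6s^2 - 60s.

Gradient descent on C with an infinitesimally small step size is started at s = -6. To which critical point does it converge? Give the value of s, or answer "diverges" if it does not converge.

-5

C'(s) = 12(s - 1)(s + 1)(s + 5), so C'(-6) = -420.
Gradient descent moves in the -C' direction, i.e. s is increasing.
The nearest critical point in that direction is s = -5, where C'' = 288 > 0 (a local minimum). The iterate converges there.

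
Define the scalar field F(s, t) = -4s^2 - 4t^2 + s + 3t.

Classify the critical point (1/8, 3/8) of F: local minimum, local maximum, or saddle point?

local maximum

The Hessian of F is constant: H = [[-8, 0], [0, -8]].
det(H) = (-8)·(-8) − 0² = 64.
det(H) > 0 and tr(H) = -16 < 0, so H is negative definite and the point is a local maximum.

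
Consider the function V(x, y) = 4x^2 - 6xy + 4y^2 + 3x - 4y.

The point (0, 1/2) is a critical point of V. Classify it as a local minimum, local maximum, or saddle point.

The Hessian of V is constant: H = [[8, -6], [-6, 8]].
det(H) = 8·8 − (-6)² = 28.
det(H) > 0 and tr(H) = 16 > 0, so H is positive definite and the point is a local minimum.

local minimum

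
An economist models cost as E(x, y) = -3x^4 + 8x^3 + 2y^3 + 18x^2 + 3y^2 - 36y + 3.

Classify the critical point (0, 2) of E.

local minimum

The mixed partial ∂²E/∂x∂y is 0, so the Hessian at any point is diag(E_xx, E_yy) = diag(12(-3x^2 + 4x + 3), 6(2y + 1)).
At (0, 2): H = diag(36, 30).
Both eigenvalues are positive, so H is positive definite: a local minimum.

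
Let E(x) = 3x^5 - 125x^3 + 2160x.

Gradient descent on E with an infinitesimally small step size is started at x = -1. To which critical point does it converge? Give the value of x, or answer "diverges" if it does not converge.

E'(x) = 15(x - 4)(x - 3)(x + 3)(x + 4), so E'(-1) = 1800.
Gradient descent moves in the -E' direction, i.e. x is decreasing.
The nearest critical point in that direction is x = -3, where E'' = 630 > 0 (a local minimum). The iterate converges there.

-3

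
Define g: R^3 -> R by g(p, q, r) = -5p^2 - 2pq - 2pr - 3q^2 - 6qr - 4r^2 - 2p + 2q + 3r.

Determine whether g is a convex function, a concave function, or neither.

concave

g is quadratic, so its Hessian is the constant matrix H = [[-10, -2, -2], [-2, -6, -6], [-2, -6, -8]].
Leading principal minors: -10, 56, -112.
Signs alternate −, +, − ⇒ H ≺ 0 ⇒ concave.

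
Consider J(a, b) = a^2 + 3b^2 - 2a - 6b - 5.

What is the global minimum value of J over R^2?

J(a,b) separates as P(a) + Q(b) − 5, so its minimum is min P + min Q − 5.
P'(a) = 2a - 2 vanishes at a ∈ {1}; Q'(b) = 6b - 6 vanishes at b ∈ {1}.
Local minima of P (where P''>0): P(1)=-1. Local minima of Q: Q(1)=-3.
So the global minimum of J is P(1) + Q(1) − 5 = -1 − 3 − 5 = -9, attained at (1, 1).

-9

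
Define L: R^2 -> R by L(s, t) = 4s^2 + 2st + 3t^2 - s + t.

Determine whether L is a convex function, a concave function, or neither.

convex

L is quadratic, so its Hessian is the constant matrix H = [[8, 2], [2, 6]].
det(H) = 44, tr(H) = 14.
det(H) > 0 and tr(H) > 0, so H is positive definite everywhere: convex.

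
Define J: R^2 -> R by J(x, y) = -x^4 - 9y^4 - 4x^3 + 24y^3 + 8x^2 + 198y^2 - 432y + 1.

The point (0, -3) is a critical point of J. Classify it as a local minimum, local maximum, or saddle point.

The mixed partial ∂²J/∂x∂y is 0, so the Hessian at any point is diag(J_xx, J_yy) = diag(4(-3x^2 - 6x + 4), 36(-3y^2 + 4y + 11)).
At (0, -3): H = diag(16, -1008).
The eigenvalues have opposite signs, so H is indefinite: a saddle point.

saddle point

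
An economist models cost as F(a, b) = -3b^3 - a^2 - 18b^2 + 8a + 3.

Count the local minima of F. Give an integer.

F separates as a function of a plus a function of b, so ∇F=0 decouples.
∂F/∂a = -2(a - 4) = 0 at a ∈ {4}; ∂F/∂b = -9b(b + 4) = 0 at b ∈ {-4, 0}.
The Hessian is diagonal: diag(F_aa, F_bb). Second derivatives: F_aa(4)=-2; F_bb(-4)=36, F_bb(0)=-36.
Local minima occur where both diagonal entries positive: none. Count: 0.

0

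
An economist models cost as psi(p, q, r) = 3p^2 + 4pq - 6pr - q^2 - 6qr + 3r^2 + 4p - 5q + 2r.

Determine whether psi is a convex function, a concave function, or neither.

psi is quadratic, so its Hessian is the constant matrix H = [[6, 4, -6], [4, -2, -6], [-6, -6, 6]].
Leading principal minors: 6, -28, -24.
Neither pattern holds ⇒ H is indefinite ⇒ neither convex nor concave.

neither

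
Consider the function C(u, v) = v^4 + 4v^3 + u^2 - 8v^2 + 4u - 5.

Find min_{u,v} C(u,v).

C(u,v) separates as P(u) + Q(v) − 5, so its minimum is min P + min Q − 5.
P'(u) = 2u + 4 vanishes at u ∈ {-2}; Q'(v) = 4v(v - 1)(v + 4) vanishes at v ∈ {-4, 0, 1}.
Local minima of P (where P''>0): P(-2)=-4. Local minima of Q: Q(-4)=-128, Q(1)=-3.
So the global minimum of C is P(-2) + Q(-4) − 5 = -4 − 128 − 5 = -137, attained at (-2, -4).

-137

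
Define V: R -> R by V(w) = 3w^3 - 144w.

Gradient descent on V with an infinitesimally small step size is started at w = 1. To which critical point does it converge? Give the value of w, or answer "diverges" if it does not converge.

V'(w) = 9(w - 4)(w + 4), so V'(1) = -135.
Gradient descent moves in the -V' direction, i.e. w is increasing.
The nearest critical point in that direction is w = 4, where V'' = 72 > 0 (a local minimum). The iterate converges there.

4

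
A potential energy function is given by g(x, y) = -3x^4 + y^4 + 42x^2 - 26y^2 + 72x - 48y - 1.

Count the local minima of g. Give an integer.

g separates as a function of x plus a function of y, so ∇g=0 decouples.
∂g/∂x = -12(x - 3)(x + 1)(x + 2) = 0 at x ∈ {-2, -1, 3}; ∂g/∂y = 4(y - 4)(y + 1)(y + 3) = 0 at y ∈ {-3, -1, 4}.
The Hessian is diagonal: diag(g_xx, g_yy). Second derivatives: g_xx(-2)=-60, g_xx(-1)=48, g_xx(3)=-240; g_yy(-3)=56, g_yy(-1)=-40, g_yy(4)=140.
Local minima occur where both diagonal entries positive: (-1, -3), (-1, 4). Count: 2.

2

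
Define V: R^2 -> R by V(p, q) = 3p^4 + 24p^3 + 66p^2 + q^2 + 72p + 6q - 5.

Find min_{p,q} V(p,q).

-41

V(p,q) separates as A(p) + B(q) − 5, so its minimum is min A + min B − 5.
A'(p) = 12(p + 1)(p + 2)(p + 3) vanishes at p ∈ {-3, -2, -1}; B'(q) = 2q + 6 vanishes at q ∈ {-3}.
Local minima of A (where A''>0): A(-3)=-27, A(-1)=-27. Local minima of B: B(-3)=-9.
So the global minimum of V is A(-3) + B(-3) − 5 = -27 − 9 − 5 = -41, attained at (-3, -3).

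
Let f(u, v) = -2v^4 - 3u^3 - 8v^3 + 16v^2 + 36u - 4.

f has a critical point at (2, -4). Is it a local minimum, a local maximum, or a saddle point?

The mixed partial ∂²f/∂u∂v is 0, so the Hessian at any point is diag(f_uu, f_vv) = diag(-18u, 8(-3v^2 - 6v + 4)).
At (2, -4): H = diag(-36, -160).
Both eigenvalues are negative, so H is negative definite: a local maximum.

local maximum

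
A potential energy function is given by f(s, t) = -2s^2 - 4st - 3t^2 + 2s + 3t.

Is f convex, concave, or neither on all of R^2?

concave

f is quadratic, so its Hessian is the constant matrix H = [[-4, -4], [-4, -6]].
det(H) = 8, tr(H) = -10.
det(H) > 0 and tr(H) < 0, so H is negative definite everywhere: concave.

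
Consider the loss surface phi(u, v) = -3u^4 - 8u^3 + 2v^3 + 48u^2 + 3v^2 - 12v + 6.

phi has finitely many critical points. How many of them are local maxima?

phi separates as a function of u plus a function of v, so ∇phi=0 decouples.
∂phi/∂u = -12u(u - 2)(u + 4) = 0 at u ∈ {-4, 0, 2}; ∂phi/∂v = 6(v - 1)(v + 2) = 0 at v ∈ {-2, 1}.
The Hessian is diagonal: diag(phi_uu, phi_vv). Second derivatives: phi_uu(-4)=-288, phi_uu(0)=96, phi_uu(2)=-144; phi_vv(-2)=-18, phi_vv(1)=18.
Local maxima occur where both diagonal entries negative: (-4, -2), (2, -2). Count: 2.

2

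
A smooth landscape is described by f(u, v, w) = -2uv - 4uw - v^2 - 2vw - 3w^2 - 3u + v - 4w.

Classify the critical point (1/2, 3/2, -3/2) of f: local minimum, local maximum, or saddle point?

saddle point

The Hessian is constant: H = [[0, -2, -4], [-2, -2, -2], [-4, -2, -6]].
Leading principal minors: Δ₁ = 0, Δ₂ = -4, Δ₃ = 24.
The minors fit neither the all-positive nor the alternating-sign pattern, so H is indefinite: a saddle point.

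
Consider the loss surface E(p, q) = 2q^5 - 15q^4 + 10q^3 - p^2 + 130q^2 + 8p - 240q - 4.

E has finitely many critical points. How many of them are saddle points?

E separates as a function of p plus a function of q, so ∇E=0 decouples.
∂E/∂p = -2(p - 4) = 0 at p ∈ {4}; ∂E/∂q = 10(q - 4)(q - 3)(q - 1)(q + 2) = 0 at q ∈ {-2, 1, 3, 4}.
The Hessian is diagonal: diag(E_pp, E_qq). Second derivatives: E_pp(4)=-2; E_qq(-2)=-900, E_qq(1)=180, E_qq(3)=-100, E_qq(4)=180.
Saddle points occur where the two diagonal entries have opposite signs: (4, 1), (4, 4). Count: 2.

2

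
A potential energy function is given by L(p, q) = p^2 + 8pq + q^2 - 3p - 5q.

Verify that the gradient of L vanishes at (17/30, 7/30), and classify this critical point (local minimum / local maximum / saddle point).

saddle point

∇L = (2p + 8q - 3, 8p + 2q - 5); substituting (17/30, 7/30) gives ∇L = (0, 0), so (17/30, 7/30) is indeed a critical point.
The Hessian of L is constant: H = [[2, 8], [8, 2]].
det(H) = 2·2 − 8² = -60.
Since det(H) < 0, H is indefinite and the critical point is a saddle point.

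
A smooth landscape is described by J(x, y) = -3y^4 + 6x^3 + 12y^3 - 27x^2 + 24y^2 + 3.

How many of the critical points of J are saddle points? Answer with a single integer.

J separates as a function of x plus a function of y, so ∇J=0 decouples.
∂J/∂x = 18x(x - 3) = 0 at x ∈ {0, 3}; ∂J/∂y = -12y(y - 4)(y + 1) = 0 at y ∈ {-1, 0, 4}.
The Hessian is diagonal: diag(J_xx, J_yy). Second derivatives: J_xx(0)=-54, J_xx(3)=54; J_yy(-1)=-60, J_yy(0)=48, J_yy(4)=-240.
Saddle points occur where the two diagonal entries have opposite signs: (0, 0), (3, -1), (3, 4). Count: 3.

3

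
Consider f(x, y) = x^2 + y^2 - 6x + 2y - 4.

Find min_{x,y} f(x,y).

-14

f(x,y) separates as P(x) + Q(y) − 4, so its minimum is min P + min Q − 4.
P'(x) = 2x - 6 vanishes at x ∈ {3}; Q'(y) = 2y + 2 vanishes at y ∈ {-1}.
Local minima of P (where P''>0): P(3)=-9. Local minima of Q: Q(-1)=-1.
So the global minimum of f is P(3) + Q(-1) − 4 = -9 − 1 − 4 = -14, attained at (3, -1).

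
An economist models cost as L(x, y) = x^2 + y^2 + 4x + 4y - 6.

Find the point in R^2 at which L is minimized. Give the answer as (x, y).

(-2, -2)

L(x,y) separates as P(x) + Q(y) − 6, so its minimum is min P + min Q − 6.
P'(x) = 2x + 4 vanishes at x ∈ {-2}; Q'(y) = 2y + 4 vanishes at y ∈ {-2}.
Local minima of P (where P''>0): P(-2)=-4. Local minima of Q: Q(-2)=-4.
So the global minimum of L is P(-2) + Q(-2) − 6 = -4 − 4 − 6 = -14, attained at (-2, -2).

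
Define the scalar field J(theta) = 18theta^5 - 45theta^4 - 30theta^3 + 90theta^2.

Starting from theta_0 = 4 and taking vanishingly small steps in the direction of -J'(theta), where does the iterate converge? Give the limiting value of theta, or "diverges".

2

J'(theta) = 90theta(theta - 2)(theta - 1)(theta + 1), so J'(4) = 10800.
Gradient descent moves in the -J' direction, i.e. theta is decreasing.
The nearest critical point in that direction is theta = 2, where J'' = 540 > 0 (a local minimum). The iterate converges there.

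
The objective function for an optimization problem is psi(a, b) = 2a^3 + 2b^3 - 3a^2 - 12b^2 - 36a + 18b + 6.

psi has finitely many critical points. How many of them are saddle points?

psi separates as a function of a plus a function of b, so ∇psi=0 decouples.
∂psi/∂a = 6(a - 3)(a + 2) = 0 at a ∈ {-2, 3}; ∂psi/∂b = 6(b - 3)(b - 1) = 0 at b ∈ {1, 3}.
The Hessian is diagonal: diag(psi_aa, psi_bb). Second derivatives: psi_aa(-2)=-30, psi_aa(3)=30; psi_bb(1)=-12, psi_bb(3)=12.
Saddle points occur where the two diagonal entries have opposite signs: (-2, 3), (3, 1). Count: 2.

2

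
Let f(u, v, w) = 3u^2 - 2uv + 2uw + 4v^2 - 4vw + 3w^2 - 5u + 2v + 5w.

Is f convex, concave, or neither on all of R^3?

f is quadratic, so its Hessian is the constant matrix H = [[6, -2, 2], [-2, 8, -4], [2, -4, 6]].
Leading principal minors: 6, 44, 168.
All positive ⇒ H ≻ 0 ⇒ convex.

convex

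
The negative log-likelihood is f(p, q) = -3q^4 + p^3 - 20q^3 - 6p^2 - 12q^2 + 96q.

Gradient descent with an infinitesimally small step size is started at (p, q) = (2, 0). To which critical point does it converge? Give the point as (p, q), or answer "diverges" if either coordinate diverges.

f is separable, so gradient descent decouples: p follows -∂f/∂p, q follows -∂f/∂q.
∂f/∂p = 3p(p - 4); at p=2 this is -12, so p increases.
∂f/∂q = -12(q - 1)(q + 2)(q + 4); at q=0 this is 96, so q decreases.
p converges to its nearest critical value 4 (a local min of the p-part); q converges to -2. The iterate converges to (4, -2).

(4, -2)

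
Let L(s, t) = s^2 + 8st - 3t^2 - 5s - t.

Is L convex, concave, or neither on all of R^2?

neither

L is quadratic, so its Hessian is the constant matrix H = [[2, 8], [8, -6]].
det(H) = -76, tr(H) = -4.
det(H) < 0, so H is indefinite: neither convex nor concave.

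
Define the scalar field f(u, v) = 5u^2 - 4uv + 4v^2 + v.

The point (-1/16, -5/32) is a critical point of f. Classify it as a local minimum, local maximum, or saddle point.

The Hessian of f is constant: H = [[10, -4], [-4, 8]].
det(H) = 10·8 − (-4)² = 64.
det(H) > 0 and tr(H) = 18 > 0, so H is positive definite and the point is a local minimum.

local minimum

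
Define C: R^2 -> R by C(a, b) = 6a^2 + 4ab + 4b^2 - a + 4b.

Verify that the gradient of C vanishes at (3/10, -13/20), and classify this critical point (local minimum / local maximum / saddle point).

local minimum

∇C = (12a + 4b - 1, 4a + 8b + 4); substituting (3/10, -13/20) gives ∇C = (0, 0), so (3/10, -13/20) is indeed a critical point.
The Hessian of C is constant: H = [[12, 4], [4, 8]].
det(H) = 12·8 − 4² = 80.
det(H) > 0 and tr(H) = 20 > 0, so H is positive definite and the point is a local minimum.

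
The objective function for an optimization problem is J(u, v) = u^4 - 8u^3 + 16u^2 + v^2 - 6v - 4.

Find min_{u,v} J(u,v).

-13

J(u,v) separates as P(u) + Q(v) − 4, so its minimum is min P + min Q − 4.
P'(u) = 4u(u - 4)(u - 2) vanishes at u ∈ {0, 2, 4}; Q'(v) = 2v - 6 vanishes at v ∈ {3}.
Local minima of P (where P''>0): P(0)=0, P(4)=0. Local minima of Q: Q(3)=-9.
So the global minimum of J is P(0) + Q(3) − 4 = 0 − 9 − 4 = -13, attained at (0, 3).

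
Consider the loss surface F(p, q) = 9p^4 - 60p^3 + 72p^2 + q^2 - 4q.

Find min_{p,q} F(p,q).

F(p,q) separates as A(p) + B(q), so its minimum is min A + min B.
A'(p) = 36p(p - 4)(p - 1) vanishes at p ∈ {0, 1, 4}; B'(q) = 2q - 4 vanishes at q ∈ {2}.
Local minima of A (where A''>0): A(0)=0, A(4)=-384. Local minima of B: B(2)=-4.
So the global minimum of F is A(4) + B(2) = -384 − 4 = -388, attained at (4, 2).

-388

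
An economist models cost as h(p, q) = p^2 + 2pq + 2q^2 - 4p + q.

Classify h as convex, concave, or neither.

convex

h is quadratic, so its Hessian is the constant matrix H = [[2, 2], [2, 4]].
det(H) = 4, tr(H) = 6.
det(H) > 0 and tr(H) > 0, so H is positive definite everywhere: convex.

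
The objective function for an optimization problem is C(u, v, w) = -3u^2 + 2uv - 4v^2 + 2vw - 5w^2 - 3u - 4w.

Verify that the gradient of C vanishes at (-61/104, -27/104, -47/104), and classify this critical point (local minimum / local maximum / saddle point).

local maximum

∇C = (-6u + 2v - 3, 2u - 8v + 2w, 2v - 10w - 4); substituting (-61/104, -27/104, -47/104) gives ∇C = (0, 0, 0), so (-61/104, -27/104, -47/104) is indeed a critical point.
The Hessian is constant: H = [[-6, 2, 0], [2, -8, 2], [0, 2, -10]].
Leading principal minors: Δ₁ = -6, Δ₂ = 44, Δ₃ = -416.
The minors alternate sign starting negative (−, +, −), so H is negative definite: a local maximum.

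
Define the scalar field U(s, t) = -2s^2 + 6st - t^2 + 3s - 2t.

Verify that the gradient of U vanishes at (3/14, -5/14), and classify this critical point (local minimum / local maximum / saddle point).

saddle point

∇U = (-4s + 6t + 3, 6s - 2t - 2); substituting (3/14, -5/14) gives ∇U = (0, 0), so (3/14, -5/14) is indeed a critical point.
The Hessian of U is constant: H = [[-4, 6], [6, -2]].
det(H) = (-4)·(-2) − 6² = -28.
Since det(H) < 0, H is indefinite and the critical point is a saddle point.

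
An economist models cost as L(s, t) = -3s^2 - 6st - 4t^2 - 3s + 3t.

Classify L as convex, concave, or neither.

concave

L is quadratic, so its Hessian is the constant matrix H = [[-6, -6], [-6, -8]].
det(H) = 12, tr(H) = -14.
det(H) > 0 and tr(H) < 0, so H is negative definite everywhere: concave.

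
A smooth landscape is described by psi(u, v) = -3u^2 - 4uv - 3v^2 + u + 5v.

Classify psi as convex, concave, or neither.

concave

psi is quadratic, so its Hessian is the constant matrix H = [[-6, -4], [-4, -6]].
det(H) = 20, tr(H) = -12.
det(H) > 0 and tr(H) < 0, so H is negative definite everywhere: concave.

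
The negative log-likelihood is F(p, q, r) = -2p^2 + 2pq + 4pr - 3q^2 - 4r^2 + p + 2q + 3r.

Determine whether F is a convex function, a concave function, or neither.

F is quadratic, so its Hessian is the constant matrix H = [[-4, 2, 4], [2, -6, 0], [4, 0, -8]].
Leading principal minors: -4, 20, -64.
Signs alternate −, +, − ⇒ H ≺ 0 ⇒ concave.

concave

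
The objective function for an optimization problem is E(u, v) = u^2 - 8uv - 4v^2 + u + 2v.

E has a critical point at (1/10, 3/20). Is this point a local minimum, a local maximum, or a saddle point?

The Hessian of E is constant: H = [[2, -8], [-8, -8]].
det(H) = 2·(-8) − (-8)² = -80.
Since det(H) < 0, H is indefinite and the critical point is a saddle point.

saddle point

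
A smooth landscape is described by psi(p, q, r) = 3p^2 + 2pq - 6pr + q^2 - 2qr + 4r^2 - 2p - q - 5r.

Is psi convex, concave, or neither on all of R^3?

psi is quadratic, so its Hessian is the constant matrix H = [[6, 2, -6], [2, 2, -2], [-6, -2, 8]].
Leading principal minors: 6, 8, 16.
All positive ⇒ H ≻ 0 ⇒ convex.

convex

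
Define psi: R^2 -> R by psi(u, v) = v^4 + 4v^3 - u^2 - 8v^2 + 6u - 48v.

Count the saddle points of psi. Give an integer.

psi separates as a function of u plus a function of v, so ∇psi=0 decouples.
∂psi/∂u = -2(u - 3) = 0 at u ∈ {3}; ∂psi/∂v = 4(v - 2)(v + 2)(v + 3) = 0 at v ∈ {-3, -2, 2}.
The Hessian is diagonal: diag(psi_uu, psi_vv). Second derivatives: psi_uu(3)=-2; psi_vv(-3)=20, psi_vv(-2)=-16, psi_vv(2)=80.
Saddle points occur where the two diagonal entries have opposite signs: (3, -3), (3, 2). Count: 2.

2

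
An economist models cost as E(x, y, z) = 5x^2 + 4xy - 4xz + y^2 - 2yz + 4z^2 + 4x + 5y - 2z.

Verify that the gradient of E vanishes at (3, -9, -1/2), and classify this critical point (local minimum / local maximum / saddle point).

∇E = (10x + 4y - 4z + 4, 4x + 2y - 2z + 5, -4x - 2y + 8z - 2); substituting (3, -9, -1/2) gives ∇E = (0, 0, 0), so (3, -9, -1/2) is indeed a critical point.
The Hessian is constant: H = [[10, 4, -4], [4, 2, -2], [-4, -2, 8]].
Leading principal minors: Δ₁ = 10, Δ₂ = 4, Δ₃ = 24.
All leading minors are positive, so H is positive definite: a local minimum.

local minimum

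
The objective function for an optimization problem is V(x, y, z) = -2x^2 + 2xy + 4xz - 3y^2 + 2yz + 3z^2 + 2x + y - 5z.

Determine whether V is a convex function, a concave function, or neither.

neither

V is quadratic, so its Hessian is the constant matrix H = [[-4, 2, 4], [2, -6, 2], [4, 2, 6]].
Leading principal minors: -4, 20, 264.
Neither pattern holds ⇒ H is indefinite ⇒ neither convex nor concave.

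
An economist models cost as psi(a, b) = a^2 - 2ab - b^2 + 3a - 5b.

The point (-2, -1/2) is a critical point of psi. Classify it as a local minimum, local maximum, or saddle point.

saddle point

The Hessian of psi is constant: H = [[2, -2], [-2, -2]].
det(H) = 2·(-2) − (-2)² = -8.
Since det(H) < 0, H is indefinite and the critical point is a saddle point.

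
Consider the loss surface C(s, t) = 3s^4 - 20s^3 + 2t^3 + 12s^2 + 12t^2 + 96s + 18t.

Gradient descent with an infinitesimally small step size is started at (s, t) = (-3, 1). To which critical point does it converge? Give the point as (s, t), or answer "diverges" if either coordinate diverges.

C is separable, so gradient descent decouples: s follows -∂C/∂s, t follows -∂C/∂t.
∂C/∂s = 12(s - 4)(s - 2)(s + 1); at s=-3 this is -840, so s increases.
∂C/∂t = 6(t + 1)(t + 3); at t=1 this is 48, so t decreases.
s converges to its nearest critical value -1 (a local min of the s-part); t converges to -1. The iterate converges to (-1, -1).

(-1, -1)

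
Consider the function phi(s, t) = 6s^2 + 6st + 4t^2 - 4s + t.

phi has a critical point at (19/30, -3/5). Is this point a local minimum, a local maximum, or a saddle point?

local minimum

The Hessian of phi is constant: H = [[12, 6], [6, 8]].
det(H) = 12·8 − 6² = 60.
det(H) > 0 and tr(H) = 20 > 0, so H is positive definite and the point is a local minimum.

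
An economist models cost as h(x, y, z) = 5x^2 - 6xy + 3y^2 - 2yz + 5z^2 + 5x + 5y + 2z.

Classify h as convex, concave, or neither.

convex

h is quadratic, so its Hessian is the constant matrix H = [[10, -6, 0], [-6, 6, -2], [0, -2, 10]].
Leading principal minors: 10, 24, 200.
All positive ⇒ H ≻ 0 ⇒ convex.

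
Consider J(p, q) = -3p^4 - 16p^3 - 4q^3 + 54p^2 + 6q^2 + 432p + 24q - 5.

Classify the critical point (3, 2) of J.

The mixed partial ∂²J/∂p∂q is 0, so the Hessian at any point is diag(J_pp, J_qq) = diag(12(-3p^2 - 8p + 9), 12(-2q + 1)).
At (3, 2): H = diag(-504, -36).
Both eigenvalues are negative, so H is negative definite: a local maximum.

local maximum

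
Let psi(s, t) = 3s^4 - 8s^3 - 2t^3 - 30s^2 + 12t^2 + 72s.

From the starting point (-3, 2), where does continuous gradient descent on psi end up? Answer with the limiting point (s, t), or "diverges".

psi is separable, so gradient descent decouples: s follows -∂psi/∂s, t follows -∂psi/∂t.
∂psi/∂s = 12(s - 3)(s - 1)(s + 2); at s=-3 this is -288, so s increases.
∂psi/∂t = -6t(t - 4); at t=2 this is 24, so t decreases.
s converges to its nearest critical value -2 (a local min of the s-part); t converges to 0. The iterate converges to (-2, 0).

(-2, 0)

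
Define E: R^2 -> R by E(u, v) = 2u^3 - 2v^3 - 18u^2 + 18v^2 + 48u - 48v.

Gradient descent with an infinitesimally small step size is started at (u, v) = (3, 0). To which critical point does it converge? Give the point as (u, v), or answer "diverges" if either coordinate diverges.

(4, 2)

E is separable, so gradient descent decouples: u follows -∂E/∂u, v follows -∂E/∂v.
∂E/∂u = 6(u - 4)(u - 2); at u=3 this is -6, so u increases.
∂E/∂v = -6(v - 4)(v - 2); at v=0 this is -48, so v increases.
u converges to its nearest critical value 4 (a local min of the u-part); v converges to 2. The iterate converges to (4, 2).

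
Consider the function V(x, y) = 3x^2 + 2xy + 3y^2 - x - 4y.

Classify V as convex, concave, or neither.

V is quadratic, so its Hessian is the constant matrix H = [[6, 2], [2, 6]].
det(H) = 32, tr(H) = 12.
det(H) > 0 and tr(H) > 0, so H is positive definite everywhere: convex.

convex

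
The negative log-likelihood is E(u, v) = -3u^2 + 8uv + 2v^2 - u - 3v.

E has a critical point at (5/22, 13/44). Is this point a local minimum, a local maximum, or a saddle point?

saddle point

The Hessian of E is constant: H = [[-6, 8], [8, 4]].
det(H) = (-6)·4 − 8² = -88.
Since det(H) < 0, H is indefinite and the critical point is a saddle point.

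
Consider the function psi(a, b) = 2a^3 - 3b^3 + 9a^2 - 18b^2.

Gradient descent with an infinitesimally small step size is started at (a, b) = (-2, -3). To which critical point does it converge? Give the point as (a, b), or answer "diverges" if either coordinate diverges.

psi is separable, so gradient descent decouples: a follows -∂psi/∂a, b follows -∂psi/∂b.
∂psi/∂a = 6a(a + 3); at a=-2 this is -12, so a increases.
∂psi/∂b = -9b(b + 4); at b=-3 this is 27, so b decreases.
a converges to its nearest critical value 0 (a local min of the a-part); b converges to -4. The iterate converges to (0, -4).

(0, -4)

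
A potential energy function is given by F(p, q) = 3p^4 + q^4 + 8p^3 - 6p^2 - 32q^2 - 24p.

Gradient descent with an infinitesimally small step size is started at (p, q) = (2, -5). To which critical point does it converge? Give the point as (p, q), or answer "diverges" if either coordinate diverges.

F is separable, so gradient descent decouples: p follows -∂F/∂p, q follows -∂F/∂q.
∂F/∂p = 12(p - 1)(p + 1)(p + 2); at p=2 this is 144, so p decreases.
∂F/∂q = 4q(q - 4)(q + 4); at q=-5 this is -180, so q increases.
p converges to its nearest critical value 1 (a local min of the p-part); q converges to -4. The iterate converges to (1, -4).

(1, -4)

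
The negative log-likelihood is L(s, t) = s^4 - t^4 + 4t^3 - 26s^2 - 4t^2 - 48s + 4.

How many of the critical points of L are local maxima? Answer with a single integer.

L separates as a function of s plus a function of t, so ∇L=0 decouples.
∂L/∂s = 4(s - 4)(s + 1)(s + 3) = 0 at s ∈ {-3, -1, 4}; ∂L/∂t = -4t(t - 2)(t - 1) = 0 at t ∈ {0, 1, 2}.
The Hessian is diagonal: diag(L_ss, L_tt). Second derivatives: L_ss(-3)=56, L_ss(-1)=-40, L_ss(4)=140; L_tt(0)=-8, L_tt(1)=4, L_tt(2)=-8.
Local maxima occur where both diagonal entries negative: (-1, 0), (-1, 2). Count: 2.

2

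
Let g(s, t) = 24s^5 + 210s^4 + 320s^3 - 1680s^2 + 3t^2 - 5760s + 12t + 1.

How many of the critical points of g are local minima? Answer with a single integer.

2

g separates as a function of s plus a function of t, so ∇g=0 decouples.
∂g/∂s = 120(s - 2)(s + 2)(s + 3)(s + 4) = 0 at s ∈ {-4, -3, -2, 2}; ∂g/∂t = 6(t + 2) = 0 at t ∈ {-2}.
The Hessian is diagonal: diag(g_ss, g_tt). Second derivatives: g_ss(-4)=-1440, g_ss(-3)=600, g_ss(-2)=-960, g_ss(2)=14400; g_tt(-2)=6.
Local minima occur where both diagonal entries positive: (-3, -2), (2, -2). Count: 2.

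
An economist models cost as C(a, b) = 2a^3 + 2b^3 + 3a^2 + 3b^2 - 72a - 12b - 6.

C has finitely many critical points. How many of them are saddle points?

2

C separates as a function of a plus a function of b, so ∇C=0 decouples.
∂C/∂a = 6(a - 3)(a + 4) = 0 at a ∈ {-4, 3}; ∂C/∂b = 6(b - 1)(b + 2) = 0 at b ∈ {-2, 1}.
The Hessian is diagonal: diag(C_aa, C_bb). Second derivatives: C_aa(-4)=-42, C_aa(3)=42; C_bb(-2)=-18, C_bb(1)=18.
Saddle points occur where the two diagonal entries have opposite signs: (-4, 1), (3, -2). Count: 2.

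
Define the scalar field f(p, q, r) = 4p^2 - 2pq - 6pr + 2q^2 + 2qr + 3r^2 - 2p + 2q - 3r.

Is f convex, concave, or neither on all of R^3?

f is quadratic, so its Hessian is the constant matrix H = [[8, -2, -6], [-2, 4, 2], [-6, 2, 6]].
Leading principal minors: 8, 28, 40.
All positive ⇒ H ≻ 0 ⇒ convex.

convex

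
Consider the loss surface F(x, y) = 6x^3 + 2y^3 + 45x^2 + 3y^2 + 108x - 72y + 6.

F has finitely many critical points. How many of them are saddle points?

F separates as a function of x plus a function of y, so ∇F=0 decouples.
∂F/∂x = 18(x + 2)(x + 3) = 0 at x ∈ {-3, -2}; ∂F/∂y = 6(y - 3)(y + 4) = 0 at y ∈ {-4, 3}.
The Hessian is diagonal: diag(F_xx, F_yy). Second derivatives: F_xx(-3)=-18, F_xx(-2)=18; F_yy(-4)=-42, F_yy(3)=42.
Saddle points occur where the two diagonal entries have opposite signs: (-3, 3), (-2, -4). Count: 2.

2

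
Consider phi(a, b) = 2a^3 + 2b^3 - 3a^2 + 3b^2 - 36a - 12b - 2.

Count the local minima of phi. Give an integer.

phi separates as a function of a plus a function of b, so ∇phi=0 decouples.
∂phi/∂a = 6(a - 3)(a + 2) = 0 at a ∈ {-2, 3}; ∂phi/∂b = 6(b - 1)(b + 2) = 0 at b ∈ {-2, 1}.
The Hessian is diagonal: diag(phi_aa, phi_bb). Second derivatives: phi_aa(-2)=-30, phi_aa(3)=30; phi_bb(-2)=-18, phi_bb(1)=18.
Local minima occur where both diagonal entries positive: (3, 1). Count: 1.

1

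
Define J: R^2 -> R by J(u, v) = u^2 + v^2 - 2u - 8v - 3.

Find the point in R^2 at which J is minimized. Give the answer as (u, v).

J(u,v) separates as P(u) + Q(v) − 3, so its minimum is min P + min Q − 3.
P'(u) = 2u - 2 vanishes at u ∈ {1}; Q'(v) = 2v - 8 vanishes at v ∈ {4}.
Local minima of P (where P''>0): P(1)=-1. Local minima of Q: Q(4)=-16.
So the global minimum of J is P(1) + Q(4) − 3 = -1 − 16 − 3 = -20, attained at (1, 4).

(1, 4)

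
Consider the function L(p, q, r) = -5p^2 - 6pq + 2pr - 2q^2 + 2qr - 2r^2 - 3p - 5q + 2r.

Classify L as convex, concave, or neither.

concave

L is quadratic, so its Hessian is the constant matrix H = [[-10, -6, 2], [-6, -4, 2], [2, 2, -4]].
Leading principal minors: -10, 4, -8.
Signs alternate −, +, − ⇒ H ≺ 0 ⇒ concave.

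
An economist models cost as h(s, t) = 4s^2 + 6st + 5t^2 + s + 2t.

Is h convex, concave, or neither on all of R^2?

h is quadratic, so its Hessian is the constant matrix H = [[8, 6], [6, 10]].
det(H) = 44, tr(H) = 18.
det(H) > 0 and tr(H) > 0, so H is positive definite everywhere: convex.

convex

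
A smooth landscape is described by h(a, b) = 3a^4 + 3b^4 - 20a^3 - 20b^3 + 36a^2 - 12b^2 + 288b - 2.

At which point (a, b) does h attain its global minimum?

(0, -2)

h(a,b) separates as P(a) + Q(b) − 2, so its minimum is min P + min Q − 2.
P'(a) = 12a(a - 3)(a - 2) vanishes at a ∈ {0, 2, 3}; Q'(b) = 12(b - 4)(b - 3)(b + 2) vanishes at b ∈ {-2, 3, 4}.
Local minima of P (where P''>0): P(0)=0, P(3)=27. Local minima of Q: Q(-2)=-416, Q(4)=448.
So the global minimum of h is P(0) + Q(-2) − 2 = 0 − 416 − 2 = -418, attained at (0, -2).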